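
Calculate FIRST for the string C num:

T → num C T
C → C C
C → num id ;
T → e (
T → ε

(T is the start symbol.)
FIRST sets of the non-terminals involved (from the grammar, by fixed-point iteration):
  FIRST(C) = { 'num' }

To compute FIRST(C num), process the symbols left to right:
Symbol C is a non-terminal. Add FIRST(C) \ {ε} = { 'num' }
C is not nullable (ε ∉ FIRST(C)), so stop here.
FIRST(C num) = { 'num' }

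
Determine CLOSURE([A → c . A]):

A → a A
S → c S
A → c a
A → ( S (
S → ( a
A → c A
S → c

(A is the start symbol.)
Start with: [A → c . A]
  [A → c . A] has the dot before A: add [A → . a A], [A → . c a], [A → . ( S (], [A → . c A]
No further items can be added.

CLOSURE = { [A → . ( S (], [A → . a A], [A → . c A], [A → . c a], [A → c . A] }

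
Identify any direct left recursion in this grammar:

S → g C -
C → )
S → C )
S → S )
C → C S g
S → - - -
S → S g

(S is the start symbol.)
Direct left recursion occurs when N → N α for some non-terminal N (the right-hand side begins with the left-hand side itself).

S → g C -: starts with g
C → ): starts with ')'
S → C ): starts with C
S → S ): LEFT RECURSIVE (starts with S)
C → C S g: LEFT RECURSIVE (starts with C)
S → - - -: starts with '-'
S → S g: LEFT RECURSIVE (starts with S)

The grammar has direct left recursion on: S, C.

Answer: Yes, S, C are left-recursive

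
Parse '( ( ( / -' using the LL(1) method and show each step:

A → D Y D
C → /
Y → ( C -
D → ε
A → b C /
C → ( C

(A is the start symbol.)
Stack is shown with the top on the left.

Stack      Input        Action
------------------------------
A $        ( ( ( / - $  output A → D Y D
D Y D $    ( ( ( / - $  output D → ε
Y D $      ( ( ( / - $  output Y → ( C -
( C - D $  ( ( ( / - $  match '('
C - D $    ( ( / - $    output C → ( C
( C - D $  ( ( / - $    match '('
C - D $    ( / - $      output C → ( C
( C - D $  ( / - $      match '('
C - D $    / - $        output C → /
/ - D $    / - $        match '/'
- D $      - $          match '-'
D $        $            output D → ε
$          $            accept

The string is accepted.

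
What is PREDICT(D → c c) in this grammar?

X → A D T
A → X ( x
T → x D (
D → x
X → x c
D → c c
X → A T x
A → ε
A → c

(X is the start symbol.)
{ 'c' }

PREDICT(D → c c) = (FIRST(RHS) \ {ε}) ∪ (FOLLOW(D) if ε ∈ FIRST(RHS), i.e. RHS ⇒* ε)
FIRST(c c) = { 'c' }
ε ∉ FIRST(c c), so FOLLOW(D) is not added.
PREDICT(D → c c) = { 'c' }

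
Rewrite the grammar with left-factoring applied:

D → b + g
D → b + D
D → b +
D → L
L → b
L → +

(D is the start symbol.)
D → b + D'
D' → g
D' → D
D' → ε
D → L
L → b
L → +

Left-factoring transforms A → αβ₁ | αβ₂ into A → αA' and A' → β₁ | β₂
(α is the longest common prefix among the alternatives). Repeat until
no nonterminal has two alternatives with a common prefix.

Round 1: D has alternatives sharing prefix 'b +'. Introduce D': D → b + D'
  Add: D' → g
  Add: D' → D
  Add: D' → ε

No remaining common prefixes — done.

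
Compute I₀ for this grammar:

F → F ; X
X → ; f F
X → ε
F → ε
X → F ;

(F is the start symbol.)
First, augment the grammar with F' → F
I₀ = CLOSURE({ [F' → . F] }):
  [F' → . F] has the dot before F: add [F → . F ; X], [F → .]
No further items can be added.

I₀ = { [F → . F ; X], [F → .], [F' → . F] }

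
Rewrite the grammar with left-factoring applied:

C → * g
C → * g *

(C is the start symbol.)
Left-factoring transforms A → αβ₁ | αβ₂ into A → αA' and A' → β₁ | β₂
(α is the longest common prefix among the alternatives). Repeat until
no nonterminal has two alternatives with a common prefix.

Round 1: C has alternatives sharing prefix '* g'. Introduce C': C → * g C'
  Add: C' → ε
  Add: C' → *

No remaining common prefixes — done.

Resulting grammar:
C → * g C'
C' → ε
C' → *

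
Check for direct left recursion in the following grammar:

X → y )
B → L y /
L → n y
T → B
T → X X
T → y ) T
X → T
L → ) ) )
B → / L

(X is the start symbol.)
Direct left recursion occurs when N → N α for some non-terminal N (the right-hand side begins with the left-hand side itself).

X → y ): starts with y
B → L y /: starts with L
L → n y: starts with n
T → B: starts with B
T → X X: starts with X
T → y ) T: starts with y
X → T: starts with T
L → ) ) ): starts with ')'
B → / L: starts with '/'

No direct left recursion found.

Answer: No direct left recursion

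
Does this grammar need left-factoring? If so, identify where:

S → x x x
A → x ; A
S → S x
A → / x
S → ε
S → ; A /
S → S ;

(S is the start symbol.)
Left-factoring is needed when two productions for the same non-terminal
share a common prefix on the right-hand side.

Productions for S:
  S → x x x
  S → S x
  S → ε
  S → ; A /
  S → S ;
Productions for A:
  A → x ; A
  A → / x

Found common prefix 'S' in productions for S

Answer: Yes, S has productions with common prefix 'S'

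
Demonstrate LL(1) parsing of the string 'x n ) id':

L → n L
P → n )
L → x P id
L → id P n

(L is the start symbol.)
LL(1) parsing maintains a stack (initially the start symbol over $) and the input. At each step: if the stack top is a terminal, match it against the current input token; if it is a non-terminal N, replace it with the RHS of M[N, lookahead] (the unique production whose predict set contains the lookahead).

Stack is shown with the top on the left.

Stack     Input       Action
----------------------------
L $       x n ) id $  output L → x P id
x P id $  x n ) id $  match 'x'
P id $    n ) id $    output P → n )
n ) id $  n ) id $    match 'n'
) id $    ) id $      match ')'
id $      id $        match 'id'
$         $           accept

The string is accepted.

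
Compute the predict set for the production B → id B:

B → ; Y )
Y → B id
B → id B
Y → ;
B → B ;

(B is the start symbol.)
{ 'id' }

PREDICT(B → id B) = (FIRST(RHS) \ {ε}) ∪ (FOLLOW(B) if ε ∈ FIRST(RHS), i.e. RHS ⇒* ε)
FIRST(id B) = { 'id' }
ε ∉ FIRST(id B), so FOLLOW(B) is not added.
PREDICT(B → id B) = { 'id' }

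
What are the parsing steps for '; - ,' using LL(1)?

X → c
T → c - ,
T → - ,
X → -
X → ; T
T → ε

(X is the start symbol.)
LL(1) parsing maintains a stack (initially the start symbol over $) and the input. At each step: if the stack top is a terminal, match it against the current input token; if it is a non-terminal N, replace it with the RHS of M[N, lookahead] (the unique production whose predict set contains the lookahead).

Stack is shown with the top on the left.

Stack  Input    Action
----------------------
X $    ; - , $  output X → ; T
; T $  ; - , $  match ';'
T $    - , $    output T → - ,
- , $  - , $    match '-'
, $    , $      match ','
$      $        accept

The string is accepted.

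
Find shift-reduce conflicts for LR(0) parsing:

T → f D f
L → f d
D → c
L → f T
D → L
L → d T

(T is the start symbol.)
Augment with T' → T and build the canonical LR(0) collection (I0 = CLOSURE({[T' → . T]}), then GOTO on every symbol after a dot until no new states appear). It has 12 states:
  I0: { [T → . f D f], [T' → . T] }  — shift
  I1: { [T' → T .] }  — accept
  I2: { [D → . L], [D → . c], [L → . d T], [L → . f T], [L → . f d], [T → f . D f] }  — shift
  I3: { [T → f D . f] }  — shift
  I4: { [D → L .] }  — reduce
  I5: { [D → c .] }  — reduce
  I6: { [L → d . T], [T → . f D f] }  — shift
  I7: { [L → f . T], [L → f . d], [T → . f D f] }  — shift
  I8: { [L → f T .] }  — reduce
  I9: { [L → f d .] }  — reduce
  I10: { [L → d T .] }  — reduce
  I11: { [T → f D f .] }  — reduce

No state contains both a complete item and a shift item.

Answer: No shift-reduce conflicts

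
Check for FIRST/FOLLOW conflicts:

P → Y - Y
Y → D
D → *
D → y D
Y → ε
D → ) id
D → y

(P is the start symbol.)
No FIRST/FOLLOW conflicts.

A FIRST/FOLLOW conflict occurs when a non-terminal N has a nullable alternative N → β (β ⇒* ε) and another alternative N → α with FIRST(α) ∩ FOLLOW(N) ≠ ∅: on such a lookahead the parser cannot decide between expanding α and letting N vanish via β.

Nullable non-terminals: Y.
FIRST sets used below: FIRST(D) = { ')', '*', 'y' }

Y: nullable alternative(s) Y → ε; FOLLOW(Y) = { $, '-' }
  Y → D: FIRST \ {ε} = { ')', '*', 'y' } — disjoint from FOLLOW(Y)
  Y → ε: FIRST \ {ε} = { } — this is the only nullable alternative, skip

D, P have no nullable alternative, so no FIRST/FOLLOW check is needed there.

No FIRST/FOLLOW conflicts found.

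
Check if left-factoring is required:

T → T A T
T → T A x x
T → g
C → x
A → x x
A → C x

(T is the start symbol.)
Left-factoring is needed when two productions for the same non-terminal
share a common prefix on the right-hand side.

Productions for T:
  T → T A T
  T → T A x x
  T → g
Productions for A:
  A → x x
  A → C x

Found common prefix 'T A' in productions for T

Answer: Yes, T has productions with common prefix 'T A'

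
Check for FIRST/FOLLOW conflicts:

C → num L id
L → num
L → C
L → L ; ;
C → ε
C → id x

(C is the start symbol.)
Yes. C → id x with FOLLOW(C) on { 'id' }; L → L ';' ';' with FOLLOW(L) on { ';', 'id' }

A FIRST/FOLLOW conflict occurs when a non-terminal N has a nullable alternative N → β (β ⇒* ε) and another alternative N → α with FIRST(α) ∩ FOLLOW(N) ≠ ∅: on such a lookahead the parser cannot decide between expanding α and letting N vanish via β.

Nullable non-terminals: C, L.
FIRST sets used below: FIRST(C) = { 'id', 'num', ε }, FIRST(L) = { ';', 'id', 'num', ε }

C: nullable alternative(s) C → ε; FOLLOW(C) = { $, ';', 'id' }
  C → num L id: FIRST \ {ε} = { 'num' } — disjoint from FOLLOW(C)
  C → ε: FIRST \ {ε} = { } — this is the only nullable alternative, skip
  C → id x: FIRST \ {ε} = { 'id' } — overlaps FOLLOW(C) on { 'id' }: CONFLICT

L: nullable alternative(s) L → C; FOLLOW(L) = { ';', 'id' }
  L → num: FIRST \ {ε} = { 'num' } — disjoint from FOLLOW(L)
  L → C: FIRST \ {ε} = { 'id', 'num' } — this is the only nullable alternative, skip
  L → L ; ;: FIRST \ {ε} = { ';', 'id', 'num' } — overlaps FOLLOW(L) on { ';', 'id' }: CONFLICT

So the grammar has 2 FIRST/FOLLOW conflicts (marked CONFLICT above).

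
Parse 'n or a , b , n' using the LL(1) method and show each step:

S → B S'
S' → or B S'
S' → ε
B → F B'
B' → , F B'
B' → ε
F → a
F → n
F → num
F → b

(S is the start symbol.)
LL(1) parsing maintains a stack (initially the start symbol over $) and the input. At each step: if the stack top is a terminal, match it against the current input token; if it is a non-terminal N, replace it with the RHS of M[N, lookahead] (the unique production whose predict set contains the lookahead).

Stack is shown with the top on the left.

Stack        Input             Action
-------------------------------------
S $          n or a , b , n $  output S → B S'
B S' $       n or a , b , n $  output B → F B'
F B' S' $    n or a , b , n $  output F → n
n B' S' $    n or a , b , n $  match 'n'
B' S' $      or a , b , n $    output B' → ε
S' $         or a , b , n $    output S' → or B S'
or B S' $    or a , b , n $    match 'or'
B S' $       a , b , n $       output B → F B'
F B' S' $    a , b , n $       output F → a
a B' S' $    a , b , n $       match 'a'
B' S' $      , b , n $         output B' → , F B'
, F B' S' $  , b , n $         match ','
F B' S' $    b , n $           output F → b
b B' S' $    b , n $           match 'b'
B' S' $      , n $             output B' → , F B'
, F B' S' $  , n $             match ','
F B' S' $    n $               output F → n
n B' S' $    n $               match 'n'
B' S' $      $                 output B' → ε
S' $         $                 output S' → ε
$            $                 accept

The string is accepted.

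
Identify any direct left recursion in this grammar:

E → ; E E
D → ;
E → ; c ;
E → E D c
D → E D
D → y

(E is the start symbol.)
Direct left recursion occurs when N → N α for some non-terminal N (the right-hand side begins with the left-hand side itself).

E → ; E E: starts with ';'
D → ;: starts with ';'
E → ; c ;: starts with ';'
E → E D c: LEFT RECURSIVE (starts with E)
D → E D: starts with E
D → y: starts with y

The grammar has direct left recursion on: E.

Answer: Yes, E is left-recursive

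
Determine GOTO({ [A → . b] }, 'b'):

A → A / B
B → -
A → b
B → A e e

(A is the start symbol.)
GOTO(I, 'b') = CLOSURE({ [A → αX.β] : [A → α.Xβ] ∈ I, X = 'b' })

Items with dot before 'b', with the dot advanced:
  [A → . b] → [A → b .]
Closure adds nothing (no advanced item has the dot before a non-terminal).

GOTO = { [A → b .] }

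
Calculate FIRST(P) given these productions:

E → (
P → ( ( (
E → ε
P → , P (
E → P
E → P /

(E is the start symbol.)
To compute FIRST(P), examine every production with P on the left-hand side, reading each right-hand side left to right until a non-nullable symbol is reached.

From P → ( ( (:
  - '(' is a terminal: add '(' and stop
From P → , P (:
  - ',' is a terminal: add ',' and stop

Collecting: FIRST(P) = { '(', ',' }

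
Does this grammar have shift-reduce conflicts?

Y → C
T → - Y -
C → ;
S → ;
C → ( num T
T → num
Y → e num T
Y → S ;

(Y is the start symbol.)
A shift-reduce conflict occurs when an LR(0) state has both:
  - a complete (reduce) item [A → α .] (dot at the end), and
  - a shift item [B → β . c γ] (dot before a terminal).

Augment with Y' → Y and build the canonical LR(0) collection (I0 = CLOSURE({[Y' → . Y]}), then GOTO on every symbol after a dot until no new states appear). It has 16 states:
  I0: { [C → . ( num T], [C → . ;], [S → . ;], [Y → . C], [Y → . S ;], [Y → . e num T], [Y' → . Y] }  — shift
  I1: { [C → ( . num T] }  — shift
  I2: { [C → ; .], [S → ; .] }  — 2 reduces
  I3: { [Y → C .] }  — reduce
  I4: { [Y → S . ;] }  — shift
  I5: { [Y' → Y .] }  — accept
  I6: { [Y → e . num T] }  — shift
  I7: { [T → . - Y -], [T → . num], [Y → e num . T] }  — shift
  I8: { [C → . ( num T], [C → . ;], [S → . ;], [T → - . Y -], [Y → . C], [Y → . S ;], [Y → . e num T] }  — shift
  I9: { [Y → e num T .] }  — reduce
  I10: { [T → num .] }  — reduce
  I11: { [T → - Y . -] }  — shift
  I12: { [T → - Y - .] }  — reduce
  I13: { [Y → S ; .] }  — reduce
  I14: { [C → ( num . T], [T → . - Y -], [T → . num] }  — shift
  I15: { [C → ( num T .] }  — reduce

No state contains both a complete item and a shift item.

Answer: No shift-reduce conflicts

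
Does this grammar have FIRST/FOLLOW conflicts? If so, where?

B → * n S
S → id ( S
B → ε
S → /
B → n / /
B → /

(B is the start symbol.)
No FIRST/FOLLOW conflicts.

Nullable non-terminals: B.

B: nullable alternative(s) B → ε; FOLLOW(B) = { $ }
  B → * n S: FIRST \ {ε} = { '*' } — disjoint from FOLLOW(B)
  B → ε: FIRST \ {ε} = { } — this is the only nullable alternative, skip
  B → n / /: FIRST \ {ε} = { 'n' } — disjoint from FOLLOW(B)
  B → /: FIRST \ {ε} = { '/' } — disjoint from FOLLOW(B)

S has no nullable alternative, so no FIRST/FOLLOW check is needed there.

No FIRST/FOLLOW conflicts found.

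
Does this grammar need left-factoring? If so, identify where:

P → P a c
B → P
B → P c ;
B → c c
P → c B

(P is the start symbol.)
Yes, B has productions with common prefix 'P'

Left-factoring is needed when two productions for the same non-terminal
share a common prefix on the right-hand side.

Productions for P:
  P → P a c
  P → c B
Productions for B:
  B → P
  B → P c ;
  B → c c

Found common prefix 'P' in productions for B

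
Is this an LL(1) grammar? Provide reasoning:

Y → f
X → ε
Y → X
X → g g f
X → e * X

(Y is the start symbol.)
A grammar is LL(1) if for each non-terminal N with multiple productions, the predict sets of those productions are pairwise disjoint, where PREDICT(N → α) = (FIRST(α) \ {ε}) ∪ (FOLLOW(N) if α ⇒* ε).

Relevant sets:
  FIRST(X) = { 'e', 'g', ε }
  FOLLOW(Y) = { $ }
  FOLLOW(X) = { $ }

For Y:
  PREDICT(Y → f) = { 'f' }
  PREDICT(Y → X) = { $, 'e', 'g' }
For X:
  PREDICT(X → ε) = { $ }
  PREDICT(X → g g f) = { 'g' }
  PREDICT(X → e '*' X) = { 'e' }

All predict sets are disjoint. The grammar IS LL(1).

Answer: Yes, the grammar is LL(1).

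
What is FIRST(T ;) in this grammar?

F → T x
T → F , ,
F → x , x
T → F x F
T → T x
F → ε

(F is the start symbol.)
{ ',', 'x' }

FIRST sets of the non-terminals involved (from the grammar, by fixed-point iteration):
  FIRST(T) = { ',', 'x' }

To compute FIRST(T ;), process the symbols left to right:
Symbol T is a non-terminal. Add FIRST(T) \ {ε} = { ',', 'x' }
T is not nullable (ε ∉ FIRST(T)), so stop here.
FIRST(T ;) = { ',', 'x' }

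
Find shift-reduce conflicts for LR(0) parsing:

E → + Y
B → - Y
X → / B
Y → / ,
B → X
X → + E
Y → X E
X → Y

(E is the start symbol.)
Augment with E' → E and build the canonical LR(0) collection (I0 = CLOSURE({[E' → . E]}), then GOTO on every symbol after a dot until no new states appear). It has 15 states:
  I0: { [E → . + Y], [E' → . E] }  — shift
  I1: { [E → + . Y], [X → . + E], [X → . / B], [X → . Y], [Y → . / ,], [Y → . X E] }  — shift
  I2: { [E' → E .] }  — accept
  I3: { [E → . + Y], [X → + . E] }  — shift
  I4: { [B → . - Y], [B → . X], [X → . + E], [X → . / B], [X → . Y], [X → / . B], [Y → . / ,], [Y → . X E], [Y → / . ,] }  — shift
  I5: { [E → . + Y], [Y → X . E] }  — shift
  I6: { [E → + Y .], [X → Y .] }  — 2 reduces
  I7: { [Y → X E .] }  — reduce
  I8: { [Y → / , .] }  — reduce
  I9: { [B → - . Y], [X → . + E], [X → . / B], [X → . Y], [Y → . / ,], [Y → . X E] }  — shift
  I10: { [X → / B .] }  — reduce
  I11: { [B → X .], [E → . + Y], [Y → X . E] }  — shift, reduce
  I12: { [X → Y .] }  — reduce
  I13: { [B → - Y .], [X → Y .] }  — 2 reduces
  I14: { [X → + E .] }  — reduce

I11 contains reduce item [B → X .] and shift item [E → . + Y] — shift-reduce conflict.

Answer: Yes — I11: [B → X .] vs [E → . + Y]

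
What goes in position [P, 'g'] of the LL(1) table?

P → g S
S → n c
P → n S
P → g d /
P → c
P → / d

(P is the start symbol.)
P → g S, P → g d /

To find M[P, 'g'], we find productions for P where 'g' is in the predict set (PREDICT(N → α) = (FIRST(α) \ {ε}) ∪ (FOLLOW(N) if α ⇒* ε)).

P → g S: PREDICT = { 'g' }
  'g' is in predict set, so this production goes in M[P, 'g']
P → n S: PREDICT = { 'n' }
P → g d /: PREDICT = { 'g' }
  'g' is in predict set, so this production goes in M[P, 'g']
P → c: PREDICT = { 'c' }
P → / d: PREDICT = { '/' }

M[P, 'g'] = P → g S, P → g d /  (a multiply-defined cell — the grammar is not LL(1))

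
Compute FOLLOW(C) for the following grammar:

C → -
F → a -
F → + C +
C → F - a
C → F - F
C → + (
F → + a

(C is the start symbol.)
To compute FOLLOW(C), find every occurrence of C on a right-hand side N → α C β: add FIRST(β) \ {ε}, and if β is empty or nullable also add FOLLOW(N). Iterate to a fixed point.

C is the start symbol, so $ ∈ FOLLOW(C).
In F → + C +: C is followed by '+', add FIRST('+') \ {ε} = { '+' }

Taking the union: FOLLOW(C) = { $, '+' }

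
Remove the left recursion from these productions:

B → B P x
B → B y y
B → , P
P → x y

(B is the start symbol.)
B is directly left-recursive. The standard transformation for
  A → A α₁ | ... | A α_m | β₁ | ... | β_n
is
  A  → β₁ A' | ... | β_n A'
  A' → α₁ A' | ... | α_m A' | ε

B → , P becomes B → , P B'
B → B P x becomes B' → P x B'
B → B y y becomes B' → y y B'
Add B' → ε

Productions for other non-terminals are unchanged:
  P → x y

Resulting grammar:
B → , P B'
B' → P x B'
B' → y y B'
B' → ε
P → x y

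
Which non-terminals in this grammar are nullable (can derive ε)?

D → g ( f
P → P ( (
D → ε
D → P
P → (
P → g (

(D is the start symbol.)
A non-terminal is nullable if it can derive ε (the empty string): either it has an ε-production, or it has a production whose right-hand side consists entirely of nullable non-terminals.

ε-productions: D → ε
So D is immediately nullable.
No further non-terminal can be added: every production for the remaining non-terminals contains a terminal or a non-nullable non-terminal.
Nullable = { 'D' }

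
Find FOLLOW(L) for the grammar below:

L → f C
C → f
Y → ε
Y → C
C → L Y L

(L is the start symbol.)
{ $, 'f' }

L is the start symbol, so $ ∈ FOLLOW(L).
In C → L Y L: L is followed by Y L, add FIRST(Y L) \ {ε} = { 'f' }
In C → L Y L: L is at the end, add FOLLOW(C)

The FOLLOW sets referred to above (computed the same way, to a fixed point):
  FOLLOW(C) = { $, 'f' }

Taking the union: FOLLOW(L) = { $, 'f' }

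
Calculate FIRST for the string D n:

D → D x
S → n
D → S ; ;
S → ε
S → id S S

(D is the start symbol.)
{ ';', 'id', 'n' }

FIRST sets of the non-terminals involved (from the grammar, by fixed-point iteration):
  FIRST(D) = { ';', 'id', 'n' }

To compute FIRST(D n), process the symbols left to right:
Symbol D is a non-terminal. Add FIRST(D) \ {ε} = { ';', 'id', 'n' }
D is not nullable (ε ∉ FIRST(D)), so stop here.
FIRST(D n) = { ';', 'id', 'n' }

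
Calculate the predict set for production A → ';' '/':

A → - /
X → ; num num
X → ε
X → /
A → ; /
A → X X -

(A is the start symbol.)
{ ';' }

PREDICT(A → ';' '/') = (FIRST(RHS) \ {ε}) ∪ (FOLLOW(A) if ε ∈ FIRST(RHS), i.e. RHS ⇒* ε)
FIRST(';' '/') = { ';' }
ε ∉ FIRST(';' '/'), so FOLLOW(A) is not added.
PREDICT(A → ';' '/') = { ';' }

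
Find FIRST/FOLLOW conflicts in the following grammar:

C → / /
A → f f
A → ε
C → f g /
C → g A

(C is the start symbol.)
Nullable non-terminals: A.

A: nullable alternative(s) A → ε; FOLLOW(A) = { $ }
  A → f f: FIRST \ {ε} = { 'f' } — disjoint from FOLLOW(A)
  A → ε: FIRST \ {ε} = { } — this is the only nullable alternative, skip

C has no nullable alternative, so no FIRST/FOLLOW check is needed there.

No FIRST/FOLLOW conflicts found.

Answer: No FIRST/FOLLOW conflicts.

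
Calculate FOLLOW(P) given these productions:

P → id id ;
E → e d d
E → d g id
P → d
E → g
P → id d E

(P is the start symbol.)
P is the start symbol, so $ ∈ FOLLOW(P).
P does not occur on any right-hand side.

Taking the union: FOLLOW(P) = { $ }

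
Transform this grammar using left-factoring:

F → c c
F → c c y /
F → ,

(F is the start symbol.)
Left-factoring transforms A → αβ₁ | αβ₂ into A → αA' and A' → β₁ | β₂
(α is the longest common prefix among the alternatives). Repeat until
no nonterminal has two alternatives with a common prefix.

Round 1: F has alternatives sharing prefix 'c c'. Introduce F': F → c c F'
  Add: F' → ε
  Add: F' → y /

No remaining common prefixes — done.

Resulting grammar:
F → c c F'
F' → ε
F' → y /
F → ,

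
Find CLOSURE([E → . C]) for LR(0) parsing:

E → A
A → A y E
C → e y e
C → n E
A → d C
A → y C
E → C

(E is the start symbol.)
{ [C → . e y e], [C → . n E], [E → . C] }

Start with: [E → . C]
  [E → . C] has the dot before C: add [C → . e y e], [C → . n E]
No further items can be added.

CLOSURE = { [C → . e y e], [C → . n E], [E → . C] }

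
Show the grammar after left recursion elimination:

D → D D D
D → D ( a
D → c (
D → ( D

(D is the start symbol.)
D is directly left-recursive. The standard transformation for
  A → A α₁ | ... | A α_m | β₁ | ... | β_n
is
  A  → β₁ A' | ... | β_n A'
  A' → α₁ A' | ... | α_m A' | ε

D → c ( becomes D → c ( D'
D → ( D becomes D → ( D D'
D → D D D becomes D' → D D D'
D → D ( a becomes D' → ( a D'
Add D' → ε

Resulting grammar:
D → c ( D'
D → ( D D'
D' → D D D'
D' → ( a D'
D' → ε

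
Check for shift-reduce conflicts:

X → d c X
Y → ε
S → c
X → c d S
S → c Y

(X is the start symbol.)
Augment with X' → X and build the canonical LR(0) collection (I0 = CLOSURE({[X' → . X]}), then GOTO on every symbol after a dot until no new states appear). It has 10 states:
  I0: { [X → . c d S], [X → . d c X], [X' → . X] }  — shift
  I1: { [X' → X .] }  — accept
  I2: { [X → c . d S] }  — shift
  I3: { [X → d . c X] }  — shift
  I4: { [X → . c d S], [X → . d c X], [X → d c . X] }  — shift
  I5: { [X → d c X .] }  — reduce
  I6: { [S → . c Y], [S → . c], [X → c d . S] }  — shift
  I7: { [X → c d S .] }  — reduce
  I8: { [S → c . Y], [S → c .], [Y → .] }  — 2 reduces
  I9: { [S → c Y .] }  — reduce

No state contains both a complete item and a shift item.

Answer: No shift-reduce conflicts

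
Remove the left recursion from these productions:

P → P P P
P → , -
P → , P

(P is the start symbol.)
P is directly left-recursive. The standard transformation for
  A → A α₁ | ... | A α_m | β₁ | ... | β_n
is
  A  → β₁ A' | ... | β_n A'
  A' → α₁ A' | ... | α_m A' | ε

P → , - becomes P → , - P'
P → , P becomes P → , P P'
P → P P P becomes P' → P P P'
Add P' → ε

Resulting grammar:
P → , - P'
P → , P P'
P' → P P P'
P' → ε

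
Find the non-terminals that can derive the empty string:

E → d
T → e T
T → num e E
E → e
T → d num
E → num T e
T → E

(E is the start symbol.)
None

A non-terminal is nullable if it can derive ε (the empty string): either it has an ε-production, or it has a production whose right-hand side consists entirely of nullable non-terminals.

There are no ε-productions, so no non-terminal can derive ε.
No non-terminals are nullable.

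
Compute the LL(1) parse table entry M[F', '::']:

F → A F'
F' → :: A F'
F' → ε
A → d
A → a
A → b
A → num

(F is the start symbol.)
To find M[F', '::'], we find productions for F' where '::' is in the predict set (PREDICT(N → α) = (FIRST(α) \ {ε}) ∪ (FOLLOW(N) if α ⇒* ε)).

Relevant sets:
  FOLLOW(F') = { $ }

F' → :: A F': PREDICT = { '::' }
  '::' is in predict set, so this production goes in M[F', '::']
F' → ε: PREDICT = { $ }

M[F', '::'] = F' → :: A F'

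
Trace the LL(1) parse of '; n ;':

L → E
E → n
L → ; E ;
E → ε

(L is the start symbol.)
LL(1) parsing maintains a stack (initially the start symbol over $) and the input. At each step: if the stack top is a terminal, match it against the current input token; if it is a non-terminal N, replace it with the RHS of M[N, lookahead] (the unique production whose predict set contains the lookahead).

Stack is shown with the top on the left.

Stack    Input    Action
------------------------
L $      ; n ; $  output L → ; E ;
; E ; $  ; n ; $  match ';'
E ; $    n ; $    output E → n
n ; $    n ; $    match 'n'
; $      ; $      match ';'
$        $        accept

The string is accepted.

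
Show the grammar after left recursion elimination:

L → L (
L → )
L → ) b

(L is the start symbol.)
L is directly left-recursive. The standard transformation for
  A → A α₁ | ... | A α_m | β₁ | ... | β_n
is
  A  → β₁ A' | ... | β_n A'
  A' → α₁ A' | ... | α_m A' | ε

L → ) becomes L → ) L'
L → ) b becomes L → ) b L'
L → L ( becomes L' → ( L'
Add L' → ε

Resulting grammar:
L → ) L'
L → ) b L'
L' → ( L'
L' → ε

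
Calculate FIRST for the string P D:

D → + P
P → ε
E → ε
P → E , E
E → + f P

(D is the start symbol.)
FIRST sets of the non-terminals involved (from the grammar, by fixed-point iteration):
  FIRST(P) = { '+', ',', ε }
  FIRST(D) = { '+' }

To compute FIRST(P D), process the symbols left to right:
Symbol P is a non-terminal. Add FIRST(P) \ {ε} = { '+', ',' }
P is nullable (ε ∈ FIRST(P)), continue to the next symbol.
Symbol D is a non-terminal. Add FIRST(D) \ {ε} = { '+' }
D is not nullable (ε ∉ FIRST(D)), so stop here.
FIRST(P D) = { '+', ',' }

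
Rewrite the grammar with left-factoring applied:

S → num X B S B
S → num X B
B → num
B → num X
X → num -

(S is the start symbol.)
Left-factoring transforms A → αβ₁ | αβ₂ into A → αA' and A' → β₁ | β₂
(α is the longest common prefix among the alternatives). Repeat until
no nonterminal has two alternatives with a common prefix.

Round 1: S has alternatives sharing prefix 'num X B'. Introduce S': S → num X B S'
  Add: S' → S B
  Add: S' → ε

Round 2: B has alternatives sharing prefix 'num'. Introduce B': B → num B'
  Add: B' → ε
  Add: B' → X

No remaining common prefixes — done.

Resulting grammar:
S → num X B S'
S' → S B
S' → ε
B → num B'
B' → ε
B' → X
X → num -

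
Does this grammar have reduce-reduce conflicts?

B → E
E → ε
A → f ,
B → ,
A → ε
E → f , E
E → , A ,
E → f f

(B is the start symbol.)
Augment with B' → B and build the canonical LR(0) collection (I0 = CLOSURE({[B' → . B]}), then GOTO on every symbol after a dot until no new states appear). It has 13 states:
  I0: { [B → . ,], [B → . E], [B' → . B], [E → . , A ,], [E → . f , E], [E → . f f], [E → .] }  — shift, reduce
  I1: { [A → . f ,], [A → .], [B → , .], [E → , . A ,] }  — shift, 2 reduces
  I2: { [B' → B .] }  — accept
  I3: { [B → E .] }  — reduce
  I4: { [E → f . , E], [E → f . f] }  — shift
  I5: { [E → . , A ,], [E → . f , E], [E → . f f], [E → .], [E → f , . E] }  — shift, reduce
  I6: { [E → f f .] }  — reduce
  I7: { [A → . f ,], [A → .], [E → , . A ,] }  — shift, reduce
  I8: { [E → f , E .] }  — reduce
  I9: { [E → , A . ,] }  — shift
  I10: { [A → f . ,] }  — shift
  I11: { [A → f , .] }  — reduce
  I12: { [E → , A , .] }  — reduce

I1 contains complete items [A → .], [B → , .] — reduce-reduce conflict.

Answer: Yes — I1: [A → .] vs [B → , .]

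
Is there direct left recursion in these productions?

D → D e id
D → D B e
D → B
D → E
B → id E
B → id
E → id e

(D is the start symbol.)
Direct left recursion occurs when N → N α for some non-terminal N (the right-hand side begins with the left-hand side itself).

D → D e id: LEFT RECURSIVE (starts with D)
D → D B e: LEFT RECURSIVE (starts with D)
D → B: starts with B
D → E: starts with E
B → id E: starts with id
B → id: starts with id
E → id e: starts with id

The grammar has direct left recursion on: D.

Answer: Yes, D is left-recursive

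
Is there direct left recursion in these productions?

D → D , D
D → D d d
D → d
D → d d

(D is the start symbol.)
Yes, D is left-recursive

Direct left recursion occurs when N → N α for some non-terminal N (the right-hand side begins with the left-hand side itself).

D → D , D: LEFT RECURSIVE (starts with D)
D → D d d: LEFT RECURSIVE (starts with D)
D → d: starts with d
D → d d: starts with d

The grammar has direct left recursion on: D.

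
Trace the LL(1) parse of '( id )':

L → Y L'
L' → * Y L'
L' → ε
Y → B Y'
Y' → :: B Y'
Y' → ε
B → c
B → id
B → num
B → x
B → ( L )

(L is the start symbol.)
LL(1) parsing maintains a stack (initially the start symbol over $) and the input. At each step: if the stack top is a terminal, match it against the current input token; if it is a non-terminal N, replace it with the RHS of M[N, lookahead] (the unique production whose predict set contains the lookahead).

Stack is shown with the top on the left.

Stack               Input     Action
------------------------------------
L $                 ( id ) $  output L → Y L'
Y L' $              ( id ) $  output Y → B Y'
B Y' L' $           ( id ) $  output B → ( L )
( L ) Y' L' $       ( id ) $  match '('
L ) Y' L' $         id ) $    output L → Y L'
Y L' ) Y' L' $      id ) $    output Y → B Y'
B Y' L' ) Y' L' $   id ) $    output B → id
id Y' L' ) Y' L' $  id ) $    match 'id'
Y' L' ) Y' L' $     ) $       output Y' → ε
L' ) Y' L' $        ) $       output L' → ε
) Y' L' $           ) $       match ')'
Y' L' $             $         output Y' → ε
L' $                $         output L' → ε
$                   $         accept

The string is accepted.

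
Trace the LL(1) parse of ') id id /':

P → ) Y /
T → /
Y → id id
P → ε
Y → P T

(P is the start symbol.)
LL(1) parsing maintains a stack (initially the start symbol over $) and the input. At each step: if the stack top is a terminal, match it against the current input token; if it is a non-terminal N, replace it with the RHS of M[N, lookahead] (the unique production whose predict set contains the lookahead).

Stack is shown with the top on the left.

Stack      Input        Action
------------------------------
P $        ) id id / $  output P → ) Y /
) Y / $    ) id id / $  match ')'
Y / $      id id / $    output Y → id id
id id / $  id id / $    match 'id'
id / $     id / $       match 'id'
/ $        / $          match '/'
$          $            accept

The string is accepted.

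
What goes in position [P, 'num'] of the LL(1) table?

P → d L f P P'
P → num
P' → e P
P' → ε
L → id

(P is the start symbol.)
To find M[P, 'num'], we find productions for P where 'num' is in the predict set (PREDICT(N → α) = (FIRST(α) \ {ε}) ∪ (FOLLOW(N) if α ⇒* ε)).

P → d L f P P': PREDICT = { 'd' }
P → num: PREDICT = { 'num' }
  'num' is in predict set, so this production goes in M[P, 'num']

M[P, 'num'] = P → num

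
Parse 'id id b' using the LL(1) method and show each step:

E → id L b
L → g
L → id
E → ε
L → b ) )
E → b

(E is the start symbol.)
LL(1) parsing maintains a stack (initially the start symbol over $) and the input. At each step: if the stack top is a terminal, match it against the current input token; if it is a non-terminal N, replace it with the RHS of M[N, lookahead] (the unique production whose predict set contains the lookahead).

Stack is shown with the top on the left.

Stack     Input      Action
---------------------------
E $       id id b $  output E → id L b
id L b $  id id b $  match 'id'
L b $     id b $     output L → id
id b $    id b $     match 'id'
b $       b $        match 'b'
$         $          accept

The string is accepted.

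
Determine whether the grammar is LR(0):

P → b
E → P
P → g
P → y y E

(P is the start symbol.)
Yes, the grammar is LR(0)

Augment with P' → P and build the canonical LR(0) collection (I0 = CLOSURE({[P' → . P]}), then GOTO on every symbol after a dot until no new states appear). It has 8 states:
  I0: { [P → . b], [P → . g], [P → . y y E], [P' → . P] }  — shift
  I1: { [P' → P .] }  — accept
  I2: { [P → b .] }  — reduce
  I3: { [P → g .] }  — reduce
  I4: { [P → y . y E] }  — shift
  I5: { [E → . P], [P → . b], [P → . g], [P → . y y E], [P → y y . E] }  — shift
  I6: { [P → y y E .] }  — reduce
  I7: { [E → P .] }  — reduce

Every state is either a pure shift/goto state or contains exactly one complete item and nothing to shift — no conflicts. The grammar is LR(0).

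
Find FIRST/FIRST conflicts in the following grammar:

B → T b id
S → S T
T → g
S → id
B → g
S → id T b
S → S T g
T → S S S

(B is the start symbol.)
Yes. B → T b id / B → g on { 'g' }; S → S T / S → id on { 'id' }; S → S T / S → id T b on { 'id' }; S → S T / S → S T g on { 'id' }; S → id / S → id T b on { 'id' }; S → id / S → S T g on { 'id' }; S → id T b / S → S T g on { 'id' }

A FIRST/FIRST conflict occurs when two productions N → α and N → β for the same non-terminal have FIRST(α) ∩ FIRST(β) ≠ ∅ (with ε ∈ FIRST of a nullable right-hand side, so two nullable alternatives also conflict).

FIRST sets of the non-terminals at (or reachable through a nullable prefix from) the front of some alternative:
  FIRST(T) = { 'g', 'id' }
  FIRST(S) = { 'id' }

Productions for B:
  B → T b id: FIRST = { 'g', 'id' }
  B → g: FIRST = { 'g' }
Productions for S:
  S → S T: FIRST = { 'id' }
  S → id: FIRST = { 'id' }
  S → id T b: FIRST = { 'id' }
  S → S T g: FIRST = { 'id' }
Productions for T:
  T → g: FIRST = { 'g' }
  T → S S S: FIRST = { 'id' }

Conflict for B: B → T b id and B → g
  Overlap: { 'g' }
Conflict for S: S → S T and S → id
  Overlap: { 'id' }
Conflict for S: S → S T and S → id T b
  Overlap: { 'id' }
Conflict for S: S → S T and S → S T g
  Overlap: { 'id' }
Conflict for S: S → id and S → id T b
  Overlap: { 'id' }
Conflict for S: S → id and S → S T g
  Overlap: { 'id' }
Conflict for S: S → id T b and S → S T g
  Overlap: { 'id' }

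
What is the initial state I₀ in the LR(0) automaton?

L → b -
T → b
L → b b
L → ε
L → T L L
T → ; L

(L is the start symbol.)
{ [L → . T L L], [L → . b -], [L → . b b], [L → .], [L' → . L], [T → . ; L], [T → . b] }

First, augment the grammar with L' → L
I₀ = CLOSURE({ [L' → . L] }):
  [L' → . L] has the dot before L: add [L → . b -], [L → . b b], [L → .], [L → . T L L]
  [L → . T L L] has the dot before T: add [T → . b], [T → . ; L]
No further items can be added.

I₀ = { [L → . T L L], [L → . b -], [L → . b b], [L → .], [L' → . L], [T → . ; L], [T → . b] }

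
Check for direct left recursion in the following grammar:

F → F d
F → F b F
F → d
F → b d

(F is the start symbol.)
Direct left recursion occurs when N → N α for some non-terminal N (the right-hand side begins with the left-hand side itself).

F → F d: LEFT RECURSIVE (starts with F)
F → F b F: LEFT RECURSIVE (starts with F)
F → d: starts with d
F → b d: starts with b

The grammar has direct left recursion on: F.

Answer: Yes, F is left-recursive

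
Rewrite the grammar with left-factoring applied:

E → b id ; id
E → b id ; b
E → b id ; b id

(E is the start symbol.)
E → b id ; E'
E' → id
E' → b E''
E'' → ε
E'' → id

Left-factoring transforms A → αβ₁ | αβ₂ into A → αA' and A' → β₁ | β₂
(α is the longest common prefix among the alternatives). Repeat until
no nonterminal has two alternatives with a common prefix.

Round 1: E has alternatives sharing prefix 'b id ;'. Introduce E': E → b id ; E'
  Add: E' → id
  Add: E' → b
  Add: E' → b id

Round 2: E' has alternatives sharing prefix 'b'. Introduce E'': E' → b E''
  Add: E'' → ε
  Add: E'' → id

No remaining common prefixes — done.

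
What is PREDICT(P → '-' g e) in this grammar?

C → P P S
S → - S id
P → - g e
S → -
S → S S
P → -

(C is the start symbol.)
{ '-' }

PREDICT(P → '-' g e) = (FIRST(RHS) \ {ε}) ∪ (FOLLOW(P) if ε ∈ FIRST(RHS), i.e. RHS ⇒* ε)
FIRST('-' g e) = { '-' }
ε ∉ FIRST('-' g e), so FOLLOW(P) is not added.
PREDICT(P → '-' g e) = { '-' }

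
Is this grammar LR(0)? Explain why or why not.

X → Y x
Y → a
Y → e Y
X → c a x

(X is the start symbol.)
Augment with X' → X and build the canonical LR(0) collection (I0 = CLOSURE({[X' → . X]}), then GOTO on every symbol after a dot until no new states appear). It has 10 states:
  I0: { [X → . Y x], [X → . c a x], [X' → . X], [Y → . a], [Y → . e Y] }  — shift
  I1: { [X' → X .] }  — accept
  I2: { [X → Y . x] }  — shift
  I3: { [Y → a .] }  — reduce
  I4: { [X → c . a x] }  — shift
  I5: { [Y → . a], [Y → . e Y], [Y → e . Y] }  — shift
  I6: { [Y → e Y .] }  — reduce
  I7: { [X → c a . x] }  — shift
  I8: { [X → c a x .] }  — reduce
  I9: { [X → Y x .] }  — reduce

Every state is either a pure shift/goto state or contains exactly one complete item and nothing to shift — no conflicts. The grammar is LR(0).

Answer: Yes, the grammar is LR(0)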